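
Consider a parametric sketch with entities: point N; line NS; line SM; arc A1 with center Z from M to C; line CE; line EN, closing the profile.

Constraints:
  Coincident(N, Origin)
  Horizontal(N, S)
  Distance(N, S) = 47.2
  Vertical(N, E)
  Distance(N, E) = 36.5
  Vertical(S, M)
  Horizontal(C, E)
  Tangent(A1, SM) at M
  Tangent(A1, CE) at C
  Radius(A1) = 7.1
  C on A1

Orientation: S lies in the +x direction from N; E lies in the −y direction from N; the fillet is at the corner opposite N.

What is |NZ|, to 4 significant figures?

49.72

N is at the origin; NS is horizontal with |NS| = 47.2 and S on the +x side, so S = (47.20, 0.000). N and E share the same x with |NE| = 36.5 and E on the −y side, so E = (0.000, -36.50). The virtual corner opposite N is at (47.20, -36.50). The tangent condition forces ZM to be normal to SM and since A1 is tangent to CE there, ZC ⟂ CE, with radius 7.1, so the center Z sits 7.1 in from both sides at Z = (40.10, -29.40). Then |NZ| = |Z − N| = 49.72.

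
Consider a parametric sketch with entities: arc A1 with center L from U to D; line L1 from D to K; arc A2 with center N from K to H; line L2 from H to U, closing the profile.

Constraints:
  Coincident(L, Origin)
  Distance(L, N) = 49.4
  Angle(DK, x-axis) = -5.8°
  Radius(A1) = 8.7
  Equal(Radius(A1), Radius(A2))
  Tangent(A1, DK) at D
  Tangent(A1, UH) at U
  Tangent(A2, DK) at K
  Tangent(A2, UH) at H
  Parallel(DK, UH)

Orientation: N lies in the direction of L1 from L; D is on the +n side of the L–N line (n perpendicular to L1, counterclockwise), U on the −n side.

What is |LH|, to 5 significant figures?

50.160

Tangency of A1 to both parallel lines with radius 8.7 puts D and U at L ± 8.7·n: D = (0.87919, 8.6555), U = (-0.87919, -8.6555). Equal radii place K and H the same way about N: K = N + 8.7·n = (50.026, 3.6633), H = N − 8.7·n = (48.268, -13.648). Then |LH| = |H − L| = 50.160.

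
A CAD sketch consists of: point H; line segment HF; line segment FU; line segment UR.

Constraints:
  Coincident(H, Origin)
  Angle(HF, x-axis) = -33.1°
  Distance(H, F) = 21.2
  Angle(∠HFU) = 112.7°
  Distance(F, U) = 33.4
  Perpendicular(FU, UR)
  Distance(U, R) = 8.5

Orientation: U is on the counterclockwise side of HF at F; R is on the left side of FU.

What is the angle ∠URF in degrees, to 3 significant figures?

75.7°

H is at the origin; HF runs at -33.1° with length 21.2, so F = 21.2·(cos -33.1°, sin -33.1°) = (17.8, -11.6). ∠HFU = 112.7°, so FU runs at -33.1° + (180° − 112.7°) = 34.2° from the x-axis; with |FU| = 33.4, U = F + 33.4·(cos 34.2°, sin 34.2°) = (45.4, 7.20). The perpendicularity gives UR at right angles to FU; with |UR| = 8.5 on the left of FU, R = U + 8.5·(-0.562, 0.827) = (40.6, 14.2). Then cos ∠URF = RU·RF / (|RU||RF|), giving 75.7°.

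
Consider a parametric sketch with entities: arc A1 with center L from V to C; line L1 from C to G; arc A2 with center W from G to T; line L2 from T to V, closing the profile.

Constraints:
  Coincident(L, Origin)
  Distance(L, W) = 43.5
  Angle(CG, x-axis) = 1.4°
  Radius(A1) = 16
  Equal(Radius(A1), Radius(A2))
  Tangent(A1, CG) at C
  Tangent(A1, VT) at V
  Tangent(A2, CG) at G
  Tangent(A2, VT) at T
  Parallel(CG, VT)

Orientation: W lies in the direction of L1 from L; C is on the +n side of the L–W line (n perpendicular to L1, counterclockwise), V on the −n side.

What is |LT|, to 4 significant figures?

46.35

The slot axis is L1's direction at 1.4°, so u = (cos 1.4°, sin 1.4°) = (0.9997, 0.02443) and n = (−sin 1.4°, cos 1.4°) = (-0.02443, 0.9997). L is at the origin and W lies 43.5 along u from L, so W = 43.5·u = (43.49, 1.063). Tangency of A1 to both parallel lines with radius 16.0 puts C and V at L ± 16.0·n: C = (-0.3909, 16.00), V = (0.3909, -16.00). Equal radii place G and T the same way about W: G = W + 16.0·n = (43.10, 17.06), T = W − 16.0·n = (43.88, -14.93). Then |LT| = |T − L| = 46.35.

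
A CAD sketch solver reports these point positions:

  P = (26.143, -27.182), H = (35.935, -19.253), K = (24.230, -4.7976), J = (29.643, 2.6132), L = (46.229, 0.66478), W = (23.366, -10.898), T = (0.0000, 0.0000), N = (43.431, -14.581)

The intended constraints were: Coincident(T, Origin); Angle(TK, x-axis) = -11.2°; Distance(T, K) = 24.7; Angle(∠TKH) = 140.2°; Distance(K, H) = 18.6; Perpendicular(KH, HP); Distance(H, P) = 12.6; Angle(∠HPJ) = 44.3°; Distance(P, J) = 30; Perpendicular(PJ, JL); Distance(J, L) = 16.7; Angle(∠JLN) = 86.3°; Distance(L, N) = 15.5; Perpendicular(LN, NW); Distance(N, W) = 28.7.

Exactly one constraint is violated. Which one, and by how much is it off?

Distance(N, W) = 28.7 — off by 8.30.

T = (0.00, 0.00) ✓; TK at -11.20° ✓; |TK| = 24.70 ✓; ∠TKH = 140.2° ✓; |KH| = 18.60 ✓; ∠(KH, HP) = 90.00° ✓; |HP| = 12.60 ✓; ∠HPJ = 44.30° ✓; |PJ| = 30.00 ✓; ∠(PJ, JL) = 90.00° ✓; |JL| = 16.70 ✓; ∠JLN = 86.30° ✓; |LN| = 15.50 ✓; ∠(LN, NW) = 90.00° ✓; |NW| = 20.40 ✗.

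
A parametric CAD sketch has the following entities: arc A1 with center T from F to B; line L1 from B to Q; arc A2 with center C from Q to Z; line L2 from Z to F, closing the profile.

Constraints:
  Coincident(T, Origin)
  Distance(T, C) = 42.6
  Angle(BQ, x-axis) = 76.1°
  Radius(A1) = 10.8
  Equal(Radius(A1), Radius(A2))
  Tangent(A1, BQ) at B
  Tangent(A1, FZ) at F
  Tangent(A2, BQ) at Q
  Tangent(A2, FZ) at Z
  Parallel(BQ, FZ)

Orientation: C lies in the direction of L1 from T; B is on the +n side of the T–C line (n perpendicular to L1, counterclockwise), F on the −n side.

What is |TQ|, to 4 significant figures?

43.95

The slot axis is L1's direction at 76.1°, so u = (cos 76.1°, sin 76.1°) = (0.2402, 0.9707) and n = (−sin 76.1°, cos 76.1°) = (-0.9707, 0.2402). T is at the origin and C lies 42.6 along u from T, so C = 42.6·u = (10.23, 41.35). Tangency of A1 to both parallel lines with radius 10.8 puts B and F at T ± 10.8·n: B = (-10.48, 2.594), F = (10.48, -2.594). Equal radii place Q and Z the same way about C: Q = C + 10.8·n = (-0.2500, 43.95), Z = C − 10.8·n = (20.72, 38.76). Then |TQ| = |Q − T| = 43.95.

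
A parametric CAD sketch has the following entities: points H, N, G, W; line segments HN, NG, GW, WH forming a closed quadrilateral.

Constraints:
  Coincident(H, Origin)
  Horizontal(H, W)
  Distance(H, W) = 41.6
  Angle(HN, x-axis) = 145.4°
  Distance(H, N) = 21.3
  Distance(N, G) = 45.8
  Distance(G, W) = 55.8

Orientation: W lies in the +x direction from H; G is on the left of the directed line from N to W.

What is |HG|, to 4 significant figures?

48.68

Checks: |NG| = 45.80 ✓; |GW| = 55.80 ✓.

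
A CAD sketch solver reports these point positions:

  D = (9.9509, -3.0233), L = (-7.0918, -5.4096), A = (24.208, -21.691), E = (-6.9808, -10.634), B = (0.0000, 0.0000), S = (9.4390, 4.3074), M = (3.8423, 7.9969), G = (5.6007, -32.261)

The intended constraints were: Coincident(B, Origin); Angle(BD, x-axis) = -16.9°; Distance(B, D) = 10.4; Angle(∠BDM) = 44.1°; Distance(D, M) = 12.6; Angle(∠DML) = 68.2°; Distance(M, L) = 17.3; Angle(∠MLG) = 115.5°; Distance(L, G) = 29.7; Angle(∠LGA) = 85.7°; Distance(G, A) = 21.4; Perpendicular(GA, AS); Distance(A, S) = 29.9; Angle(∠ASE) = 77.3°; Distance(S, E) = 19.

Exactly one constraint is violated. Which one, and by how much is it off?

Distance(S, E) = 19 — off by 3.20.

B = (0.00, 0.00) ✓; BD at -16.90° ✓; |BD| = 10.40 ✓; ∠BDM = 44.10° ✓; |DM| = 12.60 ✓; ∠DML = 68.20° ✓; |ML| = 17.30 ✓; ∠MLG = 115.5° ✓; |LG| = 29.70 ✓; ∠LGA = 85.70° ✓; |GA| = 21.40 ✓; ∠(GA, AS) = 90.00° ✓; |AS| = 29.90 ✓; ∠ASE = 77.30° ✓; |SE| = 22.20 ✗.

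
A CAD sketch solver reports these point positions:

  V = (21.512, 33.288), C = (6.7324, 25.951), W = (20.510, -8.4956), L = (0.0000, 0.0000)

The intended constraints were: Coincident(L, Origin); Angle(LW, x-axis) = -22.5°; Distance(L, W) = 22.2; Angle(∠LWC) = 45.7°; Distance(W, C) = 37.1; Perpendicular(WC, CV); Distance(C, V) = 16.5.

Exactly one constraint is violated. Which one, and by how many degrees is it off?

Perpendicular(WC, CV) — off by 4.60°.

L = (0.00, 0.00) ✓; LW at -22.50° ✓; |LW| = 22.20 ✓; ∠LWC = 45.70° ✓; |WC| = 37.10 ✓; ∠(WC, CV) = 85.40° ✗; |CV| = 16.50 ✓.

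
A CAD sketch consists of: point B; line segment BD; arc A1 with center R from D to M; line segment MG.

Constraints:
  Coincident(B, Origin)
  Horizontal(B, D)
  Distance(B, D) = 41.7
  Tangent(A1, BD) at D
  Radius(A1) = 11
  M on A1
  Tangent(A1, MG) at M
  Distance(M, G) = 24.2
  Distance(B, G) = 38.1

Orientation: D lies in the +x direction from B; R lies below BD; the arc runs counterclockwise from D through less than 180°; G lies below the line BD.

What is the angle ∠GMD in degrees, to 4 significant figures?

144.7°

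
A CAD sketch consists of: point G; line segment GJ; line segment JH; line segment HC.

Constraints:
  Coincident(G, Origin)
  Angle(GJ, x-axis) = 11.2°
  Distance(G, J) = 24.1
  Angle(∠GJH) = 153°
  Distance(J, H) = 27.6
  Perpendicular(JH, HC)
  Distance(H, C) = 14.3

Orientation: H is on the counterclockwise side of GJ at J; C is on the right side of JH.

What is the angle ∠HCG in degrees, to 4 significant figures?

62.78°

G is at the origin; GJ runs at 11.2° with length 24.1, so J = 24.1·(cos 11.2°, sin 11.2°) = (23.64, 4.681). ∠GJH = 153.0°, so JH runs at 11.2° + (180° − 153.0°) = 38.20° from the x-axis; with |JH| = 27.6, H = J + 27.6·(cos 38.20°, sin 38.20°) = (45.33, 21.75). The perpendicularity gives HC at right angles to JH; with |HC| = 14.3 on the right of JH, C = H + 14.3·(0.6184, -0.7859) = (54.17, 10.51). Then cos ∠HCG = CH·CG / (|CH||CG|), giving 62.78°.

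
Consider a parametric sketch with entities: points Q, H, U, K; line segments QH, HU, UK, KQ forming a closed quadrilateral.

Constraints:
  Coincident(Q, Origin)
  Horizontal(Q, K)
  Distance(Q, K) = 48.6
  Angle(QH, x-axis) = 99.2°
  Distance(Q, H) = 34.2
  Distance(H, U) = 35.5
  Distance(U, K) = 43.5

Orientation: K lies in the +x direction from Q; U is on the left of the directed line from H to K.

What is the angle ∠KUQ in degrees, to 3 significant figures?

63.0°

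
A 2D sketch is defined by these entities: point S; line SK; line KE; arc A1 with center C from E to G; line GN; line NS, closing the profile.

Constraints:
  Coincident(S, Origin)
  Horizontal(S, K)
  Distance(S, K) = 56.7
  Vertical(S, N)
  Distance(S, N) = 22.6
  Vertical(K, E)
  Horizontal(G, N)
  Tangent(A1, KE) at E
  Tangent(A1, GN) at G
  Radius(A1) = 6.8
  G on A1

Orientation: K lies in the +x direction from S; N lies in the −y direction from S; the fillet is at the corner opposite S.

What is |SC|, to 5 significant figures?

52.342

S is at the origin; SK is horizontal with |SK| = 56.7 and K on the +x side, so K = (56.700, 0.0000). SN is vertical with |SN| = 22.6 and N on the −y side, so N = (0.0000, -22.600). The virtual corner opposite S is at (56.700, -22.600). A1 meets KE tangentially, so CE is at right angles to KE and A1 meets GN tangentially, so CG is at right angles to GN, with radius 6.8, so the center C sits 6.8 in from both sides at C = (49.900, -15.800). Then |SC| = |C − S| = 52.342.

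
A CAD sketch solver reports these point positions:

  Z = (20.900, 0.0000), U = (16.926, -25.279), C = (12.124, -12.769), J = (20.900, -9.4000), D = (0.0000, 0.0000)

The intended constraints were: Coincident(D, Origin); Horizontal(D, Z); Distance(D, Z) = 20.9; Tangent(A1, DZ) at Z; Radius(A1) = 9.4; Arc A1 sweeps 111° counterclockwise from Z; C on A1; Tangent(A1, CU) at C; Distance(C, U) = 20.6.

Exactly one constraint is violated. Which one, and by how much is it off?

Distance(C, U) = 20.6 — off by 7.20.

D = (0.00, 0.00) ✓; D.y = 0.00, Z.y = 0.00 ✓; |DZ| = 20.90 ✓; ∠(JZ, ZD) = 90.00° ✓; |JZ| = 9.400 ✓; bearing(J→C) − bearing(J→Z) = 111.0° ✓; |JC| = 9.400 ✓; ∠(JC, CU) = 90.00° ✓; |CU| = 13.40 ✗.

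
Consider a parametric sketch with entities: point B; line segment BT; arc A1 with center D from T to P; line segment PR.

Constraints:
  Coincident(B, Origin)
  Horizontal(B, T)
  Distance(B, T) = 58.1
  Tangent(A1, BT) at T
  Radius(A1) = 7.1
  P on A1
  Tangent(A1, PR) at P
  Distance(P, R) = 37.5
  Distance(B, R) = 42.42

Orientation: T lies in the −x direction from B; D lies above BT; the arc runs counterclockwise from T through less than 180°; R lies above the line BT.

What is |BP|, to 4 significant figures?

52.71

Checks: |DT| = 7.100 ✓; |DP| = 7.100 ✓; ∠(DP, PR) = 90.00° ✓; |PR| = 37.50 ✓; |BR| = 42.42 ✓.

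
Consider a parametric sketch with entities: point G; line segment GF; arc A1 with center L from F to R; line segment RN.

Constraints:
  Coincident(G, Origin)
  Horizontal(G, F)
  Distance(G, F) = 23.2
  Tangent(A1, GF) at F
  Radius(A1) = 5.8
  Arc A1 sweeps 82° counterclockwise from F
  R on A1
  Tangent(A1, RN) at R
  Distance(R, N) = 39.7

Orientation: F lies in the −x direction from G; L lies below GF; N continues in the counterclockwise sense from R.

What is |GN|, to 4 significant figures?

56.14

G is at the origin; GF is horizontal with |GF| = 23.2 and F on the −x side, so F = (-23.20, 0.000). A1 meets GF tangentially, so LF is at right angles to GF, so L = F + (0, -5.8) = (-23.20, -5.800). On A1, F sits at bearing 90° from L; an 82° counterclockwise sweep puts R at bearing 172°, so R = L + 5.8·(cos 172°, sin 172°) = (-28.94, -4.993). Tangency of A1 to RN means the radius LR is perpendicular to RN, so RN runs along (−sin 172°, cos 172°); with |RN| = 39.7, N = (-34.47, -44.31). Then |GN| = |N − G| = 56.14.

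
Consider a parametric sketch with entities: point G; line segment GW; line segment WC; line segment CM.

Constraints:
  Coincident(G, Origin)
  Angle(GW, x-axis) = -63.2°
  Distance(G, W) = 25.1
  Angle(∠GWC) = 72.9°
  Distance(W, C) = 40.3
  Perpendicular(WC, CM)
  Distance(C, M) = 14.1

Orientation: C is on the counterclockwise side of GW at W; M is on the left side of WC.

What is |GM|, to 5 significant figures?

34.373

∠GWC = 72.9°, so WC runs at -63.2° + (180° − 72.9°) = 43.900° from the x-axis; with |WC| = 40.3, C = W + 40.3·(cos 43.900°, sin 43.900°) = (40.355, 5.5402). WC ⟂ CM; with |CM| = 14.1 on the left of WC, M = C + 14.1·(-0.69340, 0.72055) = (30.578, 15.700). Then |GM| = |M − G| = 34.373.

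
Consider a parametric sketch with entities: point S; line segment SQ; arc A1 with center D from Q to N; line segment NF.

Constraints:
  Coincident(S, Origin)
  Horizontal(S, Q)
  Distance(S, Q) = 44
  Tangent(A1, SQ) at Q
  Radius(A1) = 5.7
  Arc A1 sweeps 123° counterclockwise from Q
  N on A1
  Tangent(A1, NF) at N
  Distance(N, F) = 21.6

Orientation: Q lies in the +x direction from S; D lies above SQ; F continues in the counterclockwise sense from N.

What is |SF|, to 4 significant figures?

45.77

S is at the origin; SQ is horizontal with |SQ| = 44.0 and Q on the +x side, so Q = (44.00, 0.000). The tangent condition forces DQ to be normal to SQ, so D = Q + (0, 5.7) = (44.00, 5.700). On A1, Q sits at bearing -90° from D; a 123° counterclockwise sweep puts N at bearing 33°, so N = D + 5.7·(cos 33°, sin 33°) = (48.78, 8.804). A1 meets NF tangentially, so DN is at right angles to NF, so NF runs along (−sin 33°, cos 33°); with |NF| = 21.6, F = (37.02, 26.92). Then |SF| = |F − S| = 45.77.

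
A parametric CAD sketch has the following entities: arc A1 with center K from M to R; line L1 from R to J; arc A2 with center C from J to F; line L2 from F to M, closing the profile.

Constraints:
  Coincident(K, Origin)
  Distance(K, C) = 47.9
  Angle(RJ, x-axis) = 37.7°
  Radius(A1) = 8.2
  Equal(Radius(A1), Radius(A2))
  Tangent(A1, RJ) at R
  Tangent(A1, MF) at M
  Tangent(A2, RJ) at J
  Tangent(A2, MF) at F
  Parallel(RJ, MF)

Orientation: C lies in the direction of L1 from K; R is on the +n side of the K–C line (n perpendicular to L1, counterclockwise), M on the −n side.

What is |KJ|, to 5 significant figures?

48.597

The slot axis is L1's direction at 37.7°, so u = (cos 37.7°, sin 37.7°) = (0.79122, 0.61153) and n = (−sin 37.7°, cos 37.7°) = (-0.61153, 0.79122). K is at the origin and C lies 47.9 along u from K, so C = 47.9·u = (37.900, 29.292). Tangency of A1 to both parallel lines with radius 8.2 puts R and M at K ± 8.2·n: R = (-5.0145, 6.4880), M = (5.0145, -6.4880). Equal radii place J and F the same way about C: J = C + 8.2·n = (32.885, 35.780), F = C − 8.2·n = (42.914, 22.804). Then |KJ| = |J − K| = 48.597.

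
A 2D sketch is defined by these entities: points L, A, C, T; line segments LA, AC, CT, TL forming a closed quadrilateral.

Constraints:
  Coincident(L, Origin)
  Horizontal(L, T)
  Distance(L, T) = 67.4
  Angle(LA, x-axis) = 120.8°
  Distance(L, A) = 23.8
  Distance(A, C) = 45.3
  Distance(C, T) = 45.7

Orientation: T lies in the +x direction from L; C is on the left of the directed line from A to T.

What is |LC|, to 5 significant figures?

43.519

L is at the origin; L and T share the same y with |LT| = 67.4 and T in +x, so T = (67.4, 0). LA runs at 120.8° with |LA| = 23.8, so A = (-12.187, 20.443). C is determined by |AC| = 45.3 and |CT| = 45.7 together: it lies at the intersection of circle(A, 45.3) and circle(T, 45.7). With |AT| = 82.170, the foot of the radical line on AT is 40.864 from A and the perpendicular offset is √(45.3² − 40.864²) = 19.551. Taking the left-of-AT solution: C = (32.256, 29.213).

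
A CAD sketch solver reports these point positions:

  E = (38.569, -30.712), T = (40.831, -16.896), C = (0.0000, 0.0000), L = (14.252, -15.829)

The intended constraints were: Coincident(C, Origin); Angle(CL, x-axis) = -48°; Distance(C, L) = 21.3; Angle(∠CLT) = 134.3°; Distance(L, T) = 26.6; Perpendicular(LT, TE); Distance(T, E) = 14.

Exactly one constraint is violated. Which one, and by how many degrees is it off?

Perpendicular(LT, TE) — off by 7.00°.

C = (0.00, 0.00) ✓; CL at -48.00° ✓; |CL| = 21.30 ✓; ∠CLT = 134.3° ✓; |LT| = 26.60 ✓; ∠(LT, TE) = 97.00° ✗; |TE| = 14.00 ✓.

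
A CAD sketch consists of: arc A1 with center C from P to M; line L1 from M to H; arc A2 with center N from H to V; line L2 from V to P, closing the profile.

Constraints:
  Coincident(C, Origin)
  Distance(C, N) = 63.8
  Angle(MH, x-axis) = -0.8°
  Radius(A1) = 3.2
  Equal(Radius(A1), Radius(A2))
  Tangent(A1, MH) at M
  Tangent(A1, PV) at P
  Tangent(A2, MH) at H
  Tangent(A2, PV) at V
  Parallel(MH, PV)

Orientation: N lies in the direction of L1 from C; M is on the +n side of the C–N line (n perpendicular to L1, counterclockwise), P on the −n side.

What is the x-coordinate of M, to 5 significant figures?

0.044679

C is at the origin and N lies 63.8 along u from C, so N = 63.8·u = (63.794, -0.89079). Tangency of A1 to both parallel lines with radius 3.2 puts M and P at C ± 3.2·n: M = (0.044679, 3.1997), P = (-0.044679, -3.1997). So M.x = 0.044679.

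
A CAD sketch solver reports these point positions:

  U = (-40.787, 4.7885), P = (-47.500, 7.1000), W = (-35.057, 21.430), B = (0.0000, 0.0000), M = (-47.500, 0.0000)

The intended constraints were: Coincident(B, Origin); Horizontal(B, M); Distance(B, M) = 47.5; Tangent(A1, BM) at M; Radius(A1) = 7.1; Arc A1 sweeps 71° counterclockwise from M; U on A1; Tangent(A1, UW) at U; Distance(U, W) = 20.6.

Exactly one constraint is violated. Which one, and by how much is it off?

Distance(U, W) = 20.6 — off by 3.00.

B = (0.00, 0.00) ✓; B.y = 0.00, M.y = 0.00 ✓; |BM| = 47.50 ✓; ∠(PM, MB) = 90.00° ✓; |PM| = 7.100 ✓; bearing(P→U) − bearing(P→M) = 71.00° ✓; |PU| = 7.100 ✓; ∠(PU, UW) = 90.00° ✓; |UW| = 17.60 ✗.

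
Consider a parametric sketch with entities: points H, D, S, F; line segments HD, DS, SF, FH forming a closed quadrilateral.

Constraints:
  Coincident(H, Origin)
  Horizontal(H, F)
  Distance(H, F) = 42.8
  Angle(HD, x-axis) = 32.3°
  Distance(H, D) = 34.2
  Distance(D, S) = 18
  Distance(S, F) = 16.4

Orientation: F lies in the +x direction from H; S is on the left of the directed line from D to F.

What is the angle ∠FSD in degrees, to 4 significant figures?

83.58°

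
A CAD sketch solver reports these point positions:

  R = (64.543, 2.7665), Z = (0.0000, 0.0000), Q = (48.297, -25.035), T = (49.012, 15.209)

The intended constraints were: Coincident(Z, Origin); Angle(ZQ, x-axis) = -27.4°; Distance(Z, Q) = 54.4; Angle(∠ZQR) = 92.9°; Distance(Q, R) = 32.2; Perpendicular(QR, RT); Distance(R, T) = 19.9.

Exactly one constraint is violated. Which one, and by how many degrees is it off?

Perpendicular(QR, RT) — off by 8.40°.

Z = (0.00, 0.00) ✓; ZQ at -27.40° ✓; |ZQ| = 54.40 ✓; ∠ZQR = 92.90° ✓; |QR| = 32.20 ✓; ∠(QR, RT) = 81.60° ✗; |RT| = 19.90 ✓.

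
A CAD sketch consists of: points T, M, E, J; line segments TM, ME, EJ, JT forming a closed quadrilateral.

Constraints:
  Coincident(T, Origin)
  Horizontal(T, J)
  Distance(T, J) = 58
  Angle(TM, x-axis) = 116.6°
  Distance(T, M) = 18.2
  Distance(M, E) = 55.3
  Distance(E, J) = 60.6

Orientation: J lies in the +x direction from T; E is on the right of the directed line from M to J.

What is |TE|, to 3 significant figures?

37.4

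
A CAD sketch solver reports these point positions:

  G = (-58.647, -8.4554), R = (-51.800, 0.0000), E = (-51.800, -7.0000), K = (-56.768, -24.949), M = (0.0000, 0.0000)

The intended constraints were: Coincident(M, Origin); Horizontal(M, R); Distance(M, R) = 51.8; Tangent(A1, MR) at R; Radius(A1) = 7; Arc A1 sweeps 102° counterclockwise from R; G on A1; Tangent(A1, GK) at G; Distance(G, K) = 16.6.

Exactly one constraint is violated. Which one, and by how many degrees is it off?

Tangent(A1, GK) at G — off by 5.50°.

M = (0.00, 0.00) ✓; M.y = 0.00, R.y = 0.00 ✓; |MR| = 51.80 ✓; ∠(ER, RM) = 90.00° ✓; |ER| = 7.000 ✓; bearing(E→G) − bearing(E→R) = 102.0° ✓; |EG| = 7.000 ✓; ∠(EG, GK) = 95.50° ✗; |GK| = 16.60 ✓.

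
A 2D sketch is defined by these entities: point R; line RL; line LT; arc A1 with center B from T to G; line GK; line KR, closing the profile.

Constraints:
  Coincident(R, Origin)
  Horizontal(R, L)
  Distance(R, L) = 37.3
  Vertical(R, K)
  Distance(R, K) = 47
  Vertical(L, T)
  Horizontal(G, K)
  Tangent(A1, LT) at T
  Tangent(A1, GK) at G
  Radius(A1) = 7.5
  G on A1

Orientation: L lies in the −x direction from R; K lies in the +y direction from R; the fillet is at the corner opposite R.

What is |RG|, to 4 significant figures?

55.65

R is at the origin; R and L share the same y with |RL| = 37.3 and L on the −x side, so L = (-37.30, 0.000). RK is vertical with |RK| = 47.0 and K on the +y side, so K = (0.000, 47.00). The virtual corner opposite R is at (-37.30, 47.00). A1 meets LT tangentially, so BT is at right angles to LT and since A1 is tangent to GK there, BG ⟂ GK, with radius 7.5, so the center B sits 7.5 in from both sides at B = (-29.80, 39.50). That places the tangent points at T = (-37.30, 39.50) on LT and G = (-29.80, 47.00) on GK. Then |RG| = |G − R| = 55.65.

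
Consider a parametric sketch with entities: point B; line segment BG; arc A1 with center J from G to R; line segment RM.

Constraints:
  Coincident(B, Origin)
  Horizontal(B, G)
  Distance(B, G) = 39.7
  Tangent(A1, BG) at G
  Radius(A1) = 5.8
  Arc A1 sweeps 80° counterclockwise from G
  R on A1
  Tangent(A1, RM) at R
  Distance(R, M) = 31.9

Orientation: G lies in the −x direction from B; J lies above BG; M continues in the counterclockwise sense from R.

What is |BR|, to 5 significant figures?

34.324

B is at the origin; BG is horizontal with |BG| = 39.7 and G on the −x side, so G = (-39.700, 0.0000). Tangency of A1 to BG means the radius JG is perpendicular to BG, so J = G + (0, 5.8) = (-39.700, 5.8000). On A1, G sits at bearing -90° from J; an 80° counterclockwise sweep puts R at bearing -10°, so R = J + 5.8·(cos -10°, sin -10°) = (-33.988, 4.7928). Then |BR| = |R − B| = 34.324.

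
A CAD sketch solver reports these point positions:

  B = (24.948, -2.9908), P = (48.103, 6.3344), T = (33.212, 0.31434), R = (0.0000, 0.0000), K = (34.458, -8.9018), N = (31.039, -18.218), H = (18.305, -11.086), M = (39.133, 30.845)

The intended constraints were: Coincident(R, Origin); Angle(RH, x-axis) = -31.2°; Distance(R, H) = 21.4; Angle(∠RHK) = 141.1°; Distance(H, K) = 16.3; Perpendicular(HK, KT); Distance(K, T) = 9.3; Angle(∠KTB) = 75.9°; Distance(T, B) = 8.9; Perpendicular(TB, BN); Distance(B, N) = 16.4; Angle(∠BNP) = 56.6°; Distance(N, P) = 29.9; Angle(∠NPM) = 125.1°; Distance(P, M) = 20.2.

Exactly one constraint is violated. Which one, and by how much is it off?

Distance(P, M) = 20.2 — off by 5.90.

R = (0.00, 0.00) ✓; RH at -31.20° ✓; |RH| = 21.40 ✓; ∠RHK = 141.1° ✓; |HK| = 16.30 ✓; ∠(HK, KT) = 90.00° ✓; |KT| = 9.300 ✓; ∠KTB = 75.90° ✓; |TB| = 8.900 ✓; ∠(TB, BN) = 90.00° ✓; |BN| = 16.40 ✓; ∠BNP = 56.60° ✓; |NP| = 29.90 ✓; ∠NPM = 125.1° ✓; |PM| = 26.10 ✗.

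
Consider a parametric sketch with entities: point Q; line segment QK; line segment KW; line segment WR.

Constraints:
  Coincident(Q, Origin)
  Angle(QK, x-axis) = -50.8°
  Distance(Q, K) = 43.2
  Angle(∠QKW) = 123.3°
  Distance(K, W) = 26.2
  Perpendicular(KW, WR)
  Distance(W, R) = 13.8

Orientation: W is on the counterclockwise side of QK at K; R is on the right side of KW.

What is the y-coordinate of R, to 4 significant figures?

-44.51

∠QKW = 123.3°, so KW runs at -50.8° + (180° − 123.3°) = 5.900° from the x-axis; with |KW| = 26.2, W = K + 26.2·(cos 5.900°, sin 5.900°) = (53.36, -30.78). KW ⟂ WR; with |WR| = 13.8 on the right of KW, R = W + 13.8·(0.1028, -0.9947) = (54.78, -44.51). So R.y = -44.51.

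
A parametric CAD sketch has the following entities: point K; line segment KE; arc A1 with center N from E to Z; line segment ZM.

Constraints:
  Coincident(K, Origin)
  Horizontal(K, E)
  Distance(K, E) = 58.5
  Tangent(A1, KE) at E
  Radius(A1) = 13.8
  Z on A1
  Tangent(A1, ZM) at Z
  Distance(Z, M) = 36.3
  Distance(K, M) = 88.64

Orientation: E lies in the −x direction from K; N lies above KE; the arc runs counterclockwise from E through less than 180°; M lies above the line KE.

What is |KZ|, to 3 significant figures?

53.8

Checks: |NZ| = 13.80 ✓; ∠(NZ, ZM) = 90.00° ✓; |ZM| = 36.30 ✓; |KM| = 88.64 ✓.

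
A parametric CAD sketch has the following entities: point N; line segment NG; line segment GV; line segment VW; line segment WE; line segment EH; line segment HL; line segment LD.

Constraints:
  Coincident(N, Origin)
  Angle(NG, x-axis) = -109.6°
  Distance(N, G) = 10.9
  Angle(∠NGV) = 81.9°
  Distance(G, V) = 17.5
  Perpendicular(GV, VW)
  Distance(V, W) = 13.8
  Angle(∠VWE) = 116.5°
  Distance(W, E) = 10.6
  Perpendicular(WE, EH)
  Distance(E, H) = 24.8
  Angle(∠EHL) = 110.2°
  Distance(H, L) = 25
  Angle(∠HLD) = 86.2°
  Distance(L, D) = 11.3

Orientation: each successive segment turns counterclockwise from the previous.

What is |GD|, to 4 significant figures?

25.67

N is at the origin; NG runs at -109.6° with length 10.9, so G = (-3.656, -10.27). ∠NGV = 81.9° gives GV at -11.50° from the x-axis; with |GV| = 17.5, V = (13.49, -13.76). GV ⟂ VW, so VW runs at 78.50°; with |VW| = 13.8, W = (16.24, -0.2344). ∠VWE = 116.5° gives WE at 142.0° from the x-axis; with |WE| = 10.6, E = (7.891, 6.292). WE ⟂ EH, so EH runs at -128.0°; with |EH| = 24.8, H = (-7.378, -13.25). ∠EHL = 110.2° gives HL at -58.20° from the x-axis; with |HL| = 25.0, L = (5.796, -34.50). ∠HLD = 86.2° gives LD at 35.60° from the x-axis; with |LD| = 11.3, D = (14.98, -27.92). Then |GD| = |D − G| = 25.67.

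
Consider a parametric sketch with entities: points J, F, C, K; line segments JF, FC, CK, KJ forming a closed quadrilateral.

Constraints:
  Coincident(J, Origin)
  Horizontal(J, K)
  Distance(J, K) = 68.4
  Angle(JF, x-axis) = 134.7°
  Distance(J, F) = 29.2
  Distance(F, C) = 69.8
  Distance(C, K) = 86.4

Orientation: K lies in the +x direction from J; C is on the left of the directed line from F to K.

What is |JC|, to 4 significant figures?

78.14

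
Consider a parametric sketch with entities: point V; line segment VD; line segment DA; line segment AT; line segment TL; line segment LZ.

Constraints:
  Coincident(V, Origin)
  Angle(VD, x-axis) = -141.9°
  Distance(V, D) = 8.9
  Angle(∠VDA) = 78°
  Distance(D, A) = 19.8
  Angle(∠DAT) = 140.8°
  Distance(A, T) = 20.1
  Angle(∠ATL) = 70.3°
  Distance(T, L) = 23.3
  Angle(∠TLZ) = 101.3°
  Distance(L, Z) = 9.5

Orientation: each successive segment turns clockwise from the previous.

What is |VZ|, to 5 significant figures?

11.521

V is at the origin; VD runs at -141.9° with length 8.9, so D = (-7.0037, -5.4916). ∠VDA = 78.0° gives DA at 116.10° from the x-axis; with |DA| = 19.8, A = (-15.715, 12.289). ∠DAT = 140.8° gives AT at 76.900° from the x-axis; with |AT| = 20.1, T = (-11.159, 31.866). ∠ATL = 70.3° gives TL at -32.800° from the x-axis; with |TL| = 23.3, L = (8.4264, 19.244). ∠TLZ = 101.3° gives LZ at -111.50° from the x-axis; with |LZ| = 9.5, Z = (4.9446, 10.405). Then |VZ| = |Z − V| = 11.521.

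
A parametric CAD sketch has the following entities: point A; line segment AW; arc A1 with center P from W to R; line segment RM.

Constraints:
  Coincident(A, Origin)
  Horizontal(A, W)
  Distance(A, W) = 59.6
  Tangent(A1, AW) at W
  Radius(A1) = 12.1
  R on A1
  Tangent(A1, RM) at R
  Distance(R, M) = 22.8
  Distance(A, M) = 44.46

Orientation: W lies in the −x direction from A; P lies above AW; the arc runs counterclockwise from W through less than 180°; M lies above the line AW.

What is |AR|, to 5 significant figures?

49.762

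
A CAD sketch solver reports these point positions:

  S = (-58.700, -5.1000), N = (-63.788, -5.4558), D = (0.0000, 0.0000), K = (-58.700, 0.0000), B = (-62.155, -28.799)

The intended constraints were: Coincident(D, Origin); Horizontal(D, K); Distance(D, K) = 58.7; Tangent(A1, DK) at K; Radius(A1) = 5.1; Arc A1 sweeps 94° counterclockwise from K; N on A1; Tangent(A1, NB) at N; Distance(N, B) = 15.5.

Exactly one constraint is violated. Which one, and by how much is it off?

Distance(N, B) = 15.5 — off by 7.90.

D = (0.00, 0.00) ✓; D.y = 0.00, K.y = 0.00 ✓; |DK| = 58.70 ✓; ∠(SK, KD) = 90.00° ✓; |SK| = 5.100 ✓; bearing(S→N) − bearing(S→K) = 94.00° ✓; |SN| = 5.100 ✓; ∠(SN, NB) = 90.00° ✓; |NB| = 23.40 ✗.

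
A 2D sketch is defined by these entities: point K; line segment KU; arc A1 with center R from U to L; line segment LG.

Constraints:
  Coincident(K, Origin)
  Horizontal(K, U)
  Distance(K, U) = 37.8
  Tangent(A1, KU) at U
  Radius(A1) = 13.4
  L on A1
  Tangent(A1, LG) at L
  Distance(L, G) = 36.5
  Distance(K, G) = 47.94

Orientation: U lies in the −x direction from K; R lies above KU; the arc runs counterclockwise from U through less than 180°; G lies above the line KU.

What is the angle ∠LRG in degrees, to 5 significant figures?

69.841°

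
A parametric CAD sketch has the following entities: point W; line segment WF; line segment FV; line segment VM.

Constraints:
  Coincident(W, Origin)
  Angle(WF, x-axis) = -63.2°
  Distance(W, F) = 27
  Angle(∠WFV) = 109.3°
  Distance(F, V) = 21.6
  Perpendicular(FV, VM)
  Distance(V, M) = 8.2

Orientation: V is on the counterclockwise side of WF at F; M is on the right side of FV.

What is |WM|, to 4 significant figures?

45.46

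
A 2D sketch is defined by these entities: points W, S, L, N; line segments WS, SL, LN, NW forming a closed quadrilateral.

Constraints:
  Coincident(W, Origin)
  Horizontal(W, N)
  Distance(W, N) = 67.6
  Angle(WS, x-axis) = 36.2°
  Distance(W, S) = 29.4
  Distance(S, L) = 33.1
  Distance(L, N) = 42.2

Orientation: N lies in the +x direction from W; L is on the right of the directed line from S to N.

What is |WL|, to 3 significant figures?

32.2

Checks: |SL| = 33.10 ✓; |LN| = 42.20 ✓.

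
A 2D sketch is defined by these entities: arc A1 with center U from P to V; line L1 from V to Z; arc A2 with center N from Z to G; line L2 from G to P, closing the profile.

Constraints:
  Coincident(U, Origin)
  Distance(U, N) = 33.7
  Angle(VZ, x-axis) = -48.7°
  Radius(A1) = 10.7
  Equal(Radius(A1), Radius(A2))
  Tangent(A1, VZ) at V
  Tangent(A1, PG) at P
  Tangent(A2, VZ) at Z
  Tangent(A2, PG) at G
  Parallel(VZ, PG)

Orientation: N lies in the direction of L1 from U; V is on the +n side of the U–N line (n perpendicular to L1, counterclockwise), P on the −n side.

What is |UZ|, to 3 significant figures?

35.4

The slot axis is L1's direction at -48.7°, so u = (cos -48.7°, sin -48.7°) = (0.660, -0.751) and n = (−sin -48.7°, cos -48.7°) = (0.751, 0.660). U is at the origin and N lies 33.7 along u from U, so N = 33.7·u = (22.2, -25.3). Tangency of A1 to both parallel lines with radius 10.7 puts V and P at U ± 10.7·n: V = (8.04, 7.06), P = (-8.04, -7.06). Equal radii place Z and G the same way about N: Z = N + 10.7·n = (30.3, -18.3), G = N − 10.7·n = (14.2, -32.4). Then |UZ| = |Z − U| = 35.4.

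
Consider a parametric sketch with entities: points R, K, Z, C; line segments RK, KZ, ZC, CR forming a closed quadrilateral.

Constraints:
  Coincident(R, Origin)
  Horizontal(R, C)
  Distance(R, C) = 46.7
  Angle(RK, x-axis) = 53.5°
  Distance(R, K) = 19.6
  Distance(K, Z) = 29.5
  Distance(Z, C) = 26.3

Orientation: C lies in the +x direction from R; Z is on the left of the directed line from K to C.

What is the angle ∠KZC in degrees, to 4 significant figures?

86.83°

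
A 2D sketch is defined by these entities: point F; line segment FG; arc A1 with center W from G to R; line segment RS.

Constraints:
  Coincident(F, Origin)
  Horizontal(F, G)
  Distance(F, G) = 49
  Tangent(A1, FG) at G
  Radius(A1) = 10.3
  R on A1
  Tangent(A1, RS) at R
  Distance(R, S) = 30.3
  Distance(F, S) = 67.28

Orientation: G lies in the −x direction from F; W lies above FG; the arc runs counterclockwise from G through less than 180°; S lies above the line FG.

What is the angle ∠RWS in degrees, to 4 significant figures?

71.23°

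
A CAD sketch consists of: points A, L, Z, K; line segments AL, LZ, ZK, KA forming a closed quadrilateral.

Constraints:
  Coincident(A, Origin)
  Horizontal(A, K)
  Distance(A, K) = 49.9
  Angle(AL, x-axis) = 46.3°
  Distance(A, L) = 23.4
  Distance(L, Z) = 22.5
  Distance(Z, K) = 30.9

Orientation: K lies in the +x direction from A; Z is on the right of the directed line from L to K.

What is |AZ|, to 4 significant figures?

20.18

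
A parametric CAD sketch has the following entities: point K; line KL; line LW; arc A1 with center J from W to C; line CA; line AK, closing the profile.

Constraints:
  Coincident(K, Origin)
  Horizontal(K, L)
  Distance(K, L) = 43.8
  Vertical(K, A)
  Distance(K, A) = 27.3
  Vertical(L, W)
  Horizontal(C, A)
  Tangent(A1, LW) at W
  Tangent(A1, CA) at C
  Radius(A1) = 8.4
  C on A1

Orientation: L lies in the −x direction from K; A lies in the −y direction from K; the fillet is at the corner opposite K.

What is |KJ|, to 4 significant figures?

40.13

KA is vertical with |KA| = 27.3 and A on the −y side, so A = (0.000, -27.30). The virtual corner opposite K is at (-43.80, -27.30). A1 meets LW tangentially, so JW is at right angles to LW and since A1 is tangent to CA there, JC ⟂ CA, with radius 8.4, so the center J sits 8.4 in from both sides at J = (-35.40, -18.90). Then |KJ| = |J − K| = 40.13.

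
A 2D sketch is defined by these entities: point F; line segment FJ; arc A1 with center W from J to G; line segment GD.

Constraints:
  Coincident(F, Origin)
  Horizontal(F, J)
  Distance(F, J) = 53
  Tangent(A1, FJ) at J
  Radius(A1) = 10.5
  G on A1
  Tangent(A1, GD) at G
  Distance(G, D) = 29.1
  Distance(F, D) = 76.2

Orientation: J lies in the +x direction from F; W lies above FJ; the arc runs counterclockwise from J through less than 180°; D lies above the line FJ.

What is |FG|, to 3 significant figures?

64.2

F is at the origin; FJ is horizontal with |FJ| = 53.0 and J on the +x side, so J = (53.0, 0.00). A1 meets FJ tangentially, so WJ is at right angles to FJ, so W = J + (0, 10.5) = (53.0, 10.5). Since WG ⟂ GD (tangency), |WD| = √(10.5² + 29.1²) = 30.9 regardless of where G sits on A1. So D lies on both circle(F, 76.2) and circle(W, 30.9); the above-FJ intersection is D = (65.6, 38.7). G is the foot of the tangent from D: G = (63.5, 9.73).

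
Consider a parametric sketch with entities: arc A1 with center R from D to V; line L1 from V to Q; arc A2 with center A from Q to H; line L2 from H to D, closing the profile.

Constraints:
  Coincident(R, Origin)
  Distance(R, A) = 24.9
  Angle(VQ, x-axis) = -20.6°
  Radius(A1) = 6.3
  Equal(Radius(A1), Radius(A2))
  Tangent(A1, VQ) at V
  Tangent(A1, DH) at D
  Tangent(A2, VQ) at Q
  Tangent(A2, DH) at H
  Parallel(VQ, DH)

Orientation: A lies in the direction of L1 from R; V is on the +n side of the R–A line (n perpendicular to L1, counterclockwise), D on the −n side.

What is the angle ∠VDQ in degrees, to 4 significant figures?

63.16°

Tangency of A1 to both parallel lines with radius 6.3 puts V and D at R ± 6.3·n: V = (2.217, 5.897), D = (-2.217, -5.897). Equal radii place Q and H the same way about A: Q = A + 6.3·n = (25.52, -2.864), H = A − 6.3·n = (21.09, -14.66). Then cos ∠VDQ = DV·DQ / (|DV||DQ|), giving 63.16°.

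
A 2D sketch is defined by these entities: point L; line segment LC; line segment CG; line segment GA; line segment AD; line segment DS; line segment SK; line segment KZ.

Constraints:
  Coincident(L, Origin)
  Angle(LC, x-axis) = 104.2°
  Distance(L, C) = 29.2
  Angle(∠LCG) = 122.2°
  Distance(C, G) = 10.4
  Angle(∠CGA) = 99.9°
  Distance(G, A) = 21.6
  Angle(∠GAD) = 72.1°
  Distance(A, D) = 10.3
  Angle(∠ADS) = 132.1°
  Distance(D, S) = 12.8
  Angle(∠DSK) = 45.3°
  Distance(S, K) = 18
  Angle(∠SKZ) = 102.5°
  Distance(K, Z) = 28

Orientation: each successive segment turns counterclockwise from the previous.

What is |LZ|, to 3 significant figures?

34.7

∠DSK = 45.3° gives SK at 173° from the x-axis; with |SK| = 18.0, K = (-24.8, 20.8). ∠SKZ = 102.5° gives KZ at -110° from the x-axis; with |KZ| = 28.0, Z = (-34.3, -5.50). Then |LZ| = |Z − L| = 34.7.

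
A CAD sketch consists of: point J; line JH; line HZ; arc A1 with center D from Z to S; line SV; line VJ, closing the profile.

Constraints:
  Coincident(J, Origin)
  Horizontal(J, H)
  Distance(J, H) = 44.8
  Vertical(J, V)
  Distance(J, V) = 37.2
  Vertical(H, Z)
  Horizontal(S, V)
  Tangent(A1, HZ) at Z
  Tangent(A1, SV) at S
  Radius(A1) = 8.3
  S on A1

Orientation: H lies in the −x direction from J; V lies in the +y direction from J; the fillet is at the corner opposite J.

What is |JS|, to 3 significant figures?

52.1

The virtual corner opposite J is at (-44.8, 37.2). The tangent condition forces DZ to be normal to HZ and the tangent condition forces DS to be normal to SV, with radius 8.3, so the center D sits 8.3 in from both sides at D = (-36.5, 28.9). That places the tangent points at Z = (-44.8, 28.9) on HZ and S = (-36.5, 37.2) on SV. Then |JS| = |S − J| = 52.1.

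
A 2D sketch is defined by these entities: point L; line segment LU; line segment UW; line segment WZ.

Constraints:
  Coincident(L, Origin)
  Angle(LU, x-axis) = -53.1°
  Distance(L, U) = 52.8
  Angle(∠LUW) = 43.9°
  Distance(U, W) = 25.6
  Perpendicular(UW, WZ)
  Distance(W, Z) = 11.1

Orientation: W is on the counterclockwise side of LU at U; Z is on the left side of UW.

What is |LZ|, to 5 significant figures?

28.385

L is at the origin; LU runs at -53.1° with length 52.8, so U = 52.8·(cos -53.1°, sin -53.1°) = (31.702, -42.223). ∠LUW = 43.9°, so UW runs at -53.1° + (180° − 43.9°) = 83.000° from the x-axis; with |UW| = 25.6, W = U + 25.6·(cos 83.000°, sin 83.000°) = (34.822, -16.814). The perpendicularity gives WZ at right angles to UW; with |WZ| = 11.1 on the left of UW, Z = W + 11.1·(-0.99255, 0.12187) = (23.805, -15.461). Then |LZ| = |Z − L| = 28.385.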